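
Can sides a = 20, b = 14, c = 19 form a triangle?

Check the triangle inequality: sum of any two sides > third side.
a + b vs c: 20 + 14 = 34 > 19  ✓
a + c vs b: 20 + 19 = 39 > 14  ✓
b + c vs a: 14 + 19 = 33 > 20  ✓

Yes, triangle inequality satisfied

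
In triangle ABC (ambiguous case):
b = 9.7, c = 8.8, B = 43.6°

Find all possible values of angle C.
b/sin(B) = c/sin(C)  ⇒  sin(C) = c·sin(B)/b = 8.8·sin(43.6°)/9.7
sin(43.6°) ≈ 0.68962
sin(C) ≈ 8.8·0.68962/9.7 ≈ 6.06865/9.7 ≈ 0.625634
Candidate 1: C₁ = arcsin(0.625634) ≈ 38.7288°  →  A = 180° − 43.6° − 38.7288° ≈ 97.6712° > 0, valid
Candidate 2: C₂ = 180° − C₁ ≈ 141.271°  →  A = 180° − 43.6° − 141.271° ≈ -4.8712° ≤ 0, not a valid triangle

C = 38.73° (one solution)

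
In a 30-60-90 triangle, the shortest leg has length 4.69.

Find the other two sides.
In a 30-60-90 triangle the sides are in ratio 1 : √3 : 2 (short leg : long leg : hypotenuse).
Long leg = 4.69·√3 ≈ 4.69·1.73205 ≈ 8.12332
Hypotenuse = 2·4.69 = 9.38

Long leg = 4.69√3 = 8.123, Hypotenuse = 9.38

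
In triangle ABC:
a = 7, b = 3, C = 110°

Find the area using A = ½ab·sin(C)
A = ½·a·b·sin(C) = ½·7·3·sin(110°)
sin(110°) ≈ 0.939693
A ≈ ½·21·0.939693 = 10.5·0.939693 ≈ 9.86677

Area = 9.867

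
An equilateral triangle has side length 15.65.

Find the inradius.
r = Area/s with s the semi-perimeter.
Area = (√3/4)·15.65² = (√3/4)·244.9225 ≈ 0.433013·244.9225 ≈ 106.055
s = 3·15.65/2 = 23.475
r ≈ 106.055/23.475 ≈ 4.51777
(Equivalently r = side/(2√3) = 15.65/3.4641 ≈ 4.51777.)

r = 4.518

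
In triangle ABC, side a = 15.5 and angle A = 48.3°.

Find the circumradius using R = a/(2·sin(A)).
R = a/(2·sin(A)) = 15.5/(2·sin(48.3°))
sin(48.3°) ≈ 0.746638
R ≈ 15.5/(2·0.746638) = 15.5/1.49328 ≈ 10.3799

R = 10.38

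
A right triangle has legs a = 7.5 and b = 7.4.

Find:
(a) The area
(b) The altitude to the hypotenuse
(a) The legs are perpendicular, so Area = ½·a·b = ½·7.5·7.4 = ½·55.5 = 27.75
(b) Hypotenuse c = √(a² + b²) = √(56.25 + 54.76) = √111.01 ≈ 10.5361
    Area = ½·c·h_c  ⇒  h_c = 2·Area/c = 55.5/10.5361 ≈ 5.26759

Area = 27.75, h_c = 5.268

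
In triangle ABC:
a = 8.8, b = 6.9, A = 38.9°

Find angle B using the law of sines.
a/sin(A) = b/sin(B)  ⇒  sin(B) = b·sin(A)/a = 6.9·sin(38.9°)/8.8
sin(38.9°) ≈ 0.627963
sin(B) ≈ 6.9·0.627963/8.8 ≈ 4.33295/8.8 ≈ 0.49238
B = arcsin(0.49238) ≈ 29.4971°
(Since b ≤ a we need B ≤ A, so the obtuse alternative 180° − 29.4971° ≈ 150.503° is rejected.)

B = 29.5°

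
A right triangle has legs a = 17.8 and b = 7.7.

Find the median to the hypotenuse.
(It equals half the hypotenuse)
Hypotenuse c = √(a² + b²) = √(316.84 + 59.29) = √376.13 ≈ 19.3941
Median to hypotenuse = c/2 ≈ 19.3941/2 ≈ 9.69704

Median = 9.697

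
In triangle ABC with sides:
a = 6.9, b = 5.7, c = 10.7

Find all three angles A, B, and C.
Law of cosines for each angle (a² = 47.61, b² = 32.49, c² = 114.49):
cos(A) = (b² + c² − a²)/(2bc) = (32.49 + 114.49 − 47.61)/(2·5.7·10.7) = 99.37/121.98 ≈ 0.814642  ⇒  A ≈ 35.448°
cos(B) = (a² + c² − b²)/(2ac) = (47.61 + 114.49 − 32.49)/(2·6.9·10.7) = 129.61/147.66 ≈ 0.87776  ⇒  B ≈ 28.6267°
cos(C) = (a² + b² − c²)/(2ab) = (47.61 + 32.49 − 114.49)/(2·6.9·5.7) = -34.39/78.66 ≈ -0.437198  ⇒  C ≈ 115.925°
Check: A + B + C ≈ 180°

A = 35.45°, B = 28.63°, C = 115.9°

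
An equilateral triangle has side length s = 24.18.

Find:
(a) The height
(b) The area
(a) The height splits the triangle into two 30-60-90 halves: h = s·√3/2 = 24.18·1.73205/2 ≈ 41.881/2 ≈ 20.9405
(b) Area = (√3/4)·s² = (√3/4)·24.18² = (√3/4)·584.6724 ≈ 0.433013·584.6724 ≈ 253.171

Height = 20.94, Area = 253.2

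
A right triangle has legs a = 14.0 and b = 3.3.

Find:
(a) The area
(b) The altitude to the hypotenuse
(a) The legs are perpendicular, so Area = ½·a·b = ½·14.0·3.3 = ½·46.2 = 23.1
(b) Hypotenuse c = √(a² + b²) = √(196 + 10.89) = √206.89 ≈ 14.3837
    Area = ½·c·h_c  ⇒  h_c = 2·Area/c = 46.2/14.3837 ≈ 3.21198

Area = 23.1, h_c = 3.212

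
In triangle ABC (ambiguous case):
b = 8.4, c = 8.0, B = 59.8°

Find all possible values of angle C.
b/sin(B) = c/sin(C)  ⇒  sin(C) = c·sin(B)/b = 8.0·sin(59.8°)/8.4
sin(59.8°) ≈ 0.864275
sin(C) ≈ 8.0·0.864275/8.4 ≈ 6.9142/8.4 ≈ 0.823119
Candidate 1: C₁ = arcsin(0.823119) ≈ 55.3982°  →  A = 180° − 59.8° − 55.3982° ≈ 64.8018° > 0, valid
Candidate 2: C₂ = 180° − C₁ ≈ 124.602°  →  A = 180° − 59.8° − 124.602° ≈ -4.4018° ≤ 0, not a valid triangle

C = 55.4° (one solution)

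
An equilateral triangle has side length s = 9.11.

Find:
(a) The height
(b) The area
(a) The height splits the triangle into two 30-60-90 halves: h = s·√3/2 = 9.11·1.73205/2 ≈ 15.779/2 ≈ 7.88949
(b) Area = (√3/4)·s² = (√3/4)·9.11² = (√3/4)·82.9921 ≈ 0.433013·82.9921 ≈ 35.9366

Height = 7.889, Area = 35.94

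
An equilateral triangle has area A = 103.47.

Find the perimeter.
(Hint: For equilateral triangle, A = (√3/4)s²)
A = (√3/4)s²  ⇒  s² = 4A/√3 = 4·103.47/√3 = 413.88/1.73205 ≈ 238.954
s ≈ √238.954 ≈ 15.4581
Perimeter = 3s ≈ 3·15.4581 ≈ 46.3744

Perimeter = 46.37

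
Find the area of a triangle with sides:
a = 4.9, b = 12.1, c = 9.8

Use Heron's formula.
s = (4.9 + 12.1 + 9.8)/2 = 26.8/2 = 13.4
s − a = 8.5, s − b = 1.3, s − c = 3.6
s(s−a)(s−b)(s−c) = 13.4·8.5·1.3·3.6 ≈ 533.052
Area = √533.052 ≈ 23.0879

Area = 23.09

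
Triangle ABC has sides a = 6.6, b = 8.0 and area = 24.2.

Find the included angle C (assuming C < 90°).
Area = ½·a·b·sin(C)  ⇒  sin(C) = 2·Area/(a·b) = 2·24.2/(6.6·8.0) = 48.4/52.8 ≈ 0.916667
C = arcsin(0.916667) ≈ 66.4435° (taking the acute solution since C < 90°)

C = 66.44°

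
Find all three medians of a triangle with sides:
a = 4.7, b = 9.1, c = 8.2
Median formula: m_a = ½√(2b² + 2c² − a²) (and cyclically). a² = 22.09, b² = 82.81, c² = 67.24.
m_a = ½√(2·82.81 + 2·67.24 − 22.09) = ½√278.01 ≈ ½·16.6736 ≈ 8.33682
m_b = ½√(2·22.09 + 2·67.24 − 82.81) = ½√95.85 ≈ ½·9.7903 ≈ 4.89515
m_c = ½√(2·22.09 + 2·82.81 − 67.24) = ½√142.56 ≈ ½·11.9398 ≈ 5.96992

m_a = 8.337, m_b = 4.895, m_c = 5.97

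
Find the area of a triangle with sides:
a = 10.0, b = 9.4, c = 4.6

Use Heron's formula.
s = (10.0 + 9.4 + 4.6)/2 = 24/2 = 12
s − a = 2, s − b = 2.6, s − c = 7.4
s(s−a)(s−b)(s−c) = 12·2·2.6·7.4 ≈ 461.76
Area = √461.76 ≈ 21.4886

Area = 21.49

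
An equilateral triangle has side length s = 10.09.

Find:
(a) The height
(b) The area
(a) The height splits the triangle into two 30-60-90 halves: h = s·√3/2 = 10.09·1.73205/2 ≈ 17.4764/2 ≈ 8.7382
(b) Area = (√3/4)·s² = (√3/4)·10.09² = (√3/4)·101.8081 ≈ 0.433013·101.8081 ≈ 44.0842

Height = 8.738, Area = 44.08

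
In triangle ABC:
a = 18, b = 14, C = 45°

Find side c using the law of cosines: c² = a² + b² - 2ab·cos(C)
c² = 18² + 14² − 2·18·14·cos(45°)
cos(45°) ≈ 0.707107
c² ≈ 324 + 196 − 504·(0.707107) ≈ 520 − 356.382 ≈ 163.618
c ≈ √163.618 ≈ 12.7913

c = 12.79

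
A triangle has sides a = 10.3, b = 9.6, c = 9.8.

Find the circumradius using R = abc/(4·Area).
First find the area with Heron's formula.
s = (10.3 + 9.6 + 9.8)/2 = 14.85
Area = √(s(s−a)(s−b)(s−c)) = √(14.85·4.55·5.25·5.05) ≈ √1791.38 ≈ 42.3247
abc = 10.3·9.6·9.8 = 969.024
R = abc/(4·Area) ≈ 969.024/(4·42.3247) = 969.024/169.299 ≈ 5.72374

R = 5.724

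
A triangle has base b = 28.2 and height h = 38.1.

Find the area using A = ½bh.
A = ½·b·h = ½·28.2·38.1 = ½·1074.42 = 537.21

Area = 537.21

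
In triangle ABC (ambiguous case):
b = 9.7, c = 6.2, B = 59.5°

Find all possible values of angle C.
b/sin(B) = c/sin(C)  ⇒  sin(C) = c·sin(B)/b = 6.2·sin(59.5°)/9.7
sin(59.5°) ≈ 0.861629
sin(C) ≈ 6.2·0.861629/9.7 ≈ 5.3421/9.7 ≈ 0.550732
Candidate 1: C₁ = arcsin(0.550732) ≈ 33.4172°  →  A = 180° − 59.5° − 33.4172° ≈ 87.0828° > 0, valid
Candidate 2: C₂ = 180° − C₁ ≈ 146.583°  →  A = 180° − 59.5° − 146.583° ≈ -26.0828° ≤ 0, not a valid triangle

C = 33.42° (one solution)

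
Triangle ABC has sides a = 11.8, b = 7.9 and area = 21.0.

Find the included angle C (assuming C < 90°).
Area = ½·a·b·sin(C)  ⇒  sin(C) = 2·Area/(a·b) = 2·21.0/(11.8·7.9) = 42/93.22 ≈ 0.450547
C = arcsin(0.450547) ≈ 26.7788° (taking the acute solution since C < 90°)

C = 26.78°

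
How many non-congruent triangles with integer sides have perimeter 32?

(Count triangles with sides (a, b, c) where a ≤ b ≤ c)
Let a ≤ b ≤ c with a + b + c = 32. The only binding inequality is a + b > c, i.e. 32 − c > c, so c < 32/2; and c ≥ 32/3 since c is the largest side.
So 11 ≤ c ≤ 15. For each c, b runs from ⌈(32 − c)/2⌉ up to c (then a = 32 − b − c satisfies 1 ≤ a ≤ b automatically), giving c − ⌈(32 − c)/2⌉ + 1 choices.
Summing over c: 1 + 3 + 4 + 6 + 7 = 21
Check (closed form: nearest integer to p²/48 for even p, (p+3)²/48 for odd p): 32²/48 = 1024/48 ≈ 21.33 → 21

21 triangles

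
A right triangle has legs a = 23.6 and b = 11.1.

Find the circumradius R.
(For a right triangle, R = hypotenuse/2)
Hypotenuse c = √(a² + b²) = √(556.96 + 123.21) = √680.17 ≈ 26.0801
R = c/2 ≈ 26.0801/2 ≈ 13.04

R = 13.04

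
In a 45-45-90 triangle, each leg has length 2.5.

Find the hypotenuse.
In a 45-45-90 triangle the sides are in ratio 1 : 1 : √2, so hypotenuse = leg·√2.
Hypotenuse = 2.5·√2 ≈ 2.5·1.41421 ≈ 3.53553

Hypotenuse = 2.5√2 = 3.536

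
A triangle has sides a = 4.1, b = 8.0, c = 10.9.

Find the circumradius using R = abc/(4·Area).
First find the area with Heron's formula.
s = (4.1 + 8.0 + 10.9)/2 = 11.5
Area = √(s(s−a)(s−b)(s−c)) = √(11.5·7.4·3.5·0.6) ≈ √178.71 ≈ 13.3682
abc = 4.1·8.0·10.9 = 357.52
R = abc/(4·Area) ≈ 357.52/(4·13.3682) = 357.52/53.473 ≈ 6.68599

R = 6.686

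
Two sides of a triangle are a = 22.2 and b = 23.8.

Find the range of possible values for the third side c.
Triangle inequality: |a − b| < c < a + b
|a − b| = |22.2 − 23.8| = 1.6
a + b = 22.2 + 23.8 = 46

1.6 < c < 46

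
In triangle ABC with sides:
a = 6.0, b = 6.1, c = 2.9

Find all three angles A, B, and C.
Law of cosines for each angle (a² = 36, b² = 37.21, c² = 8.41):
cos(A) = (b² + c² − a²)/(2bc) = (37.21 + 8.41 − 36)/(2·6.1·2.9) = 9.62/35.38 ≈ 0.271905  ⇒  A ≈ 74.2223°
cos(B) = (a² + c² − b²)/(2ac) = (36 + 8.41 − 37.21)/(2·6.0·2.9) = 7.2/34.8 ≈ 0.206897  ⇒  B ≈ 78.0595°
cos(C) = (a² + b² − c²)/(2ab) = (36 + 37.21 − 8.41)/(2·6.0·6.1) = 64.8/73.2 ≈ 0.885246  ⇒  C ≈ 27.7182°
Check: A + B + C ≈ 180°

A = 74.22°, B = 78.06°, C = 27.72°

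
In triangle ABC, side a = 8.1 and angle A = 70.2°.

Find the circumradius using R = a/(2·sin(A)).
R = a/(2·sin(A)) = 8.1/(2·sin(70.2°))
sin(70.2°) ≈ 0.940881
R ≈ 8.1/(2·0.940881) = 8.1/1.88176 ≈ 4.30448

R = 4.304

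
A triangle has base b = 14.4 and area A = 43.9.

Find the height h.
A = ½·b·h  ⇒  h = 2A/b = 2·43.9/14.4 = 87.8/14.4 ≈ 6.09722

h = 6.097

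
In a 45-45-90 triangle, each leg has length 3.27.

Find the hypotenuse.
In a 45-45-90 triangle the sides are in ratio 1 : 1 : √2, so hypotenuse = leg·√2.
Hypotenuse = 3.27·√2 ≈ 3.27·1.41421 ≈ 4.62448

Hypotenuse = 3.27√2 = 4.624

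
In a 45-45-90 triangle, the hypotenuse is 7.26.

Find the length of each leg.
In a 45-45-90 triangle hypotenuse = leg·√2, so leg = hypotenuse/√2.
Leg = 7.26/√2 ≈ 7.26/1.41421 ≈ 5.1336

Each leg = 5.134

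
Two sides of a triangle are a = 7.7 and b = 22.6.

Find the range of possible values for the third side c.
Triangle inequality: |a − b| < c < a + b
|a − b| = |7.7 − 22.6| = 14.9
a + b = 7.7 + 22.6 = 30.3

14.9 < c < 30.3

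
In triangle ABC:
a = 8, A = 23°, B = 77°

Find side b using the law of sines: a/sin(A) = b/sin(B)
a/sin(A) = b/sin(B)  ⇒  b = a·sin(B)/sin(A) = 8·sin(77°)/sin(23°)
sin(77°) ≈ 0.97437, sin(23°) ≈ 0.390731
b ≈ 8·0.97437/0.390731 ≈ 7.79496/0.390731 ≈ 19.9497

b = 19.95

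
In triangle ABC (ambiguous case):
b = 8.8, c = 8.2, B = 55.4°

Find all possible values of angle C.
b/sin(B) = c/sin(C)  ⇒  sin(C) = c·sin(B)/b = 8.2·sin(55.4°)/8.8
sin(55.4°) ≈ 0.823136
sin(C) ≈ 8.2·0.823136/8.8 ≈ 6.74972/8.8 ≈ 0.767013
Candidate 1: C₁ = arcsin(0.767013) ≈ 50.0865°  →  A = 180° − 55.4° − 50.0865° ≈ 74.5135° > 0, valid
Candidate 2: C₂ = 180° − C₁ ≈ 129.914°  →  A = 180° − 55.4° − 129.914° ≈ -5.3135° ≤ 0, not a valid triangle

C = 50.09° (one solution)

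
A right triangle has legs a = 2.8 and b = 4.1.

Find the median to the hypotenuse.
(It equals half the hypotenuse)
Hypotenuse c = √(a² + b²) = √(7.84 + 16.81) = √24.65 ≈ 4.96488
Median to hypotenuse = c/2 ≈ 4.96488/2 ≈ 2.48244

Median = 2.482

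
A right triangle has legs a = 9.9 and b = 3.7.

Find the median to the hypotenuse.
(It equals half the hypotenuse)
Hypotenuse c = √(a² + b²) = √(98.01 + 13.69) = √111.7 ≈ 10.5688
Median to hypotenuse = c/2 ≈ 10.5688/2 ≈ 5.28441

Median = 5.284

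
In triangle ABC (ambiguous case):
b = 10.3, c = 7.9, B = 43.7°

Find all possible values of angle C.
b/sin(B) = c/sin(C)  ⇒  sin(C) = c·sin(B)/b = 7.9·sin(43.7°)/10.3
sin(43.7°) ≈ 0.690882
sin(C) ≈ 7.9·0.690882/10.3 ≈ 5.45797/10.3 ≈ 0.5299
Candidate 1: C₁ = arcsin(0.5299) ≈ 31.9987°  →  A = 180° − 43.7° − 31.9987° ≈ 104.301° > 0, valid
Candidate 2: C₂ = 180° − C₁ ≈ 148.001°  →  A = 180° − 43.7° − 148.001° ≈ -11.7013° ≤ 0, not a valid triangle

C = 32° (one solution)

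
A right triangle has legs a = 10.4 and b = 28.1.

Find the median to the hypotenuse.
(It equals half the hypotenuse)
Hypotenuse c = √(a² + b²) = √(108.16 + 789.61) = √897.77 ≈ 29.9628
Median to hypotenuse = c/2 ≈ 29.9628/2 ≈ 14.9814

Median = 14.98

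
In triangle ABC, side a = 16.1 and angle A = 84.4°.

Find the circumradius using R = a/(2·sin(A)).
R = a/(2·sin(A)) = 16.1/(2·sin(84.4°))
sin(84.4°) ≈ 0.995227
R ≈ 16.1/(2·0.995227) = 16.1/1.99045 ≈ 8.0886

R = 8.089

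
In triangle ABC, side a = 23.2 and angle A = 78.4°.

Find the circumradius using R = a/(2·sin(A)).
R = a/(2·sin(A)) = 23.2/(2·sin(78.4°))
sin(78.4°) ≈ 0.979575
R ≈ 23.2/(2·0.979575) = 23.2/1.95915 ≈ 11.8419

R = 11.84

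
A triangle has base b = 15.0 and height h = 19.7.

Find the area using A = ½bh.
A = ½·b·h = ½·15.0·19.7 = ½·295.5 = 147.75

Area = 147.75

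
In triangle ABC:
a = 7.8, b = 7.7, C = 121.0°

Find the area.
Two sides and the included angle (SAS): A = ½·a·b·sin(C) = ½·7.8·7.7·sin(121.0°)
sin(121.0°) ≈ 0.857167
A ≈ ½·60.06·0.857167 = 30.03·0.857167 ≈ 25.7407

Area = 25.74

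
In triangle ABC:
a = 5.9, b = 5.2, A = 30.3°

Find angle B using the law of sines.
a/sin(A) = b/sin(B)  ⇒  sin(B) = b·sin(A)/a = 5.2·sin(30.3°)/5.9
sin(30.3°) ≈ 0.504528
sin(B) ≈ 5.2·0.504528/5.9 ≈ 2.62354/5.9 ≈ 0.444668
B = arcsin(0.444668) ≈ 26.4021°
(Since b ≤ a we need B ≤ A, so the obtuse alternative 180° − 26.4021° ≈ 153.598° is rejected.)

B = 26.4°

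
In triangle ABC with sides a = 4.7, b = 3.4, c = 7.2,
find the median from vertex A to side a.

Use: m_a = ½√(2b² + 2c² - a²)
m_a = ½√(2·3.4² + 2·7.2² − 4.7²) = ½√(2·11.56 + 2·51.84 − 22.09) = ½√(23.12 + 103.68 − 22.09) = ½√104.71
√104.71 ≈ 10.2328, so m_a ≈ 5.1164

m_a = 5.116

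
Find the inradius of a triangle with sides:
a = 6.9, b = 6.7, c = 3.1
r = Area/s where s is the semi-perimeter.
s = (6.9 + 6.7 + 3.1)/2 = 16.7/2 = 8.35
Area = √(s(s−a)(s−b)(s−c)) = √(8.35·1.45·1.65·5.25) ≈ √104.881 ≈ 10.2412
r ≈ 10.2412/8.35 ≈ 1.22649

r = 1.226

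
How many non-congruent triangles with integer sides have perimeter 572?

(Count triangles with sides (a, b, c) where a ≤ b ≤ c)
Let a ≤ b ≤ c with a + b + c = 572. The only binding inequality is a + b > c, i.e. 572 − c > c, so c < 572/2; and c ≥ 572/3 since c is the largest side.
So 191 ≤ c ≤ 285. For each c, b runs from ⌈(572 − c)/2⌉ up to c (then a = 572 − b − c satisfies 1 ≤ a ≤ b automatically), giving c − ⌈(572 − c)/2⌉ + 1 choices.
Summing over c: 1 + 3 + 4 + 6 + … + 141 + 142  (95 terms, c = 191, …, 285) = 6816
Check (closed form: nearest integer to p²/48 for even p, (p+3)²/48 for odd p): 572²/48 = 327184/48 ≈ 6816.33 → 6816

6816 triangles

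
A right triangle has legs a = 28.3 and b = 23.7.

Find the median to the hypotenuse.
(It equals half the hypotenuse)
Hypotenuse c = √(a² + b²) = √(800.89 + 561.69) = √1362.58 ≈ 36.9131
Median to hypotenuse = c/2 ≈ 36.9131/2 ≈ 18.4566

Median = 18.46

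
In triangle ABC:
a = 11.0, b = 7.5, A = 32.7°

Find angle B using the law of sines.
a/sin(A) = b/sin(B)  ⇒  sin(B) = b·sin(A)/a = 7.5·sin(32.7°)/11.0
sin(32.7°) ≈ 0.54024
sin(B) ≈ 7.5·0.54024/11.0 ≈ 4.0518/11.0 ≈ 0.368346
B = arcsin(0.368346) ≈ 21.6136°
(Since b ≤ a we need B ≤ A, so the obtuse alternative 180° − 21.6136° ≈ 158.386° is rejected.)

B = 21.61°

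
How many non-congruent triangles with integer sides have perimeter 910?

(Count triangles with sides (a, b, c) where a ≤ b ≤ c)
Let a ≤ b ≤ c with a + b + c = 910. The only binding inequality is a + b > c, i.e. 910 − c > c, so c < 910/2; and c ≥ 910/3 since c is the largest side.
So 304 ≤ c ≤ 454. For each c, b runs from ⌈(910 − c)/2⌉ up to c (then a = 910 − b − c satisfies 1 ≤ a ≤ b automatically), giving c − ⌈(910 − c)/2⌉ + 1 choices.
Summing over c: 2 + 3 + 5 + 6 + … + 225 + 227  (151 terms, c = 304, …, 454) = 17252
Check (closed form: nearest integer to p²/48 for even p, (p+3)²/48 for odd p): 910²/48 = 828100/48 ≈ 17252.08 → 17252

17252 triangles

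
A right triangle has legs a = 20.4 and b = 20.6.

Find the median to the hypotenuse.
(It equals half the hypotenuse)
Hypotenuse c = √(a² + b²) = √(416.16 + 424.36) = √840.52 ≈ 28.9917
Median to hypotenuse = c/2 ≈ 28.9917/2 ≈ 14.4959

Median = 14.5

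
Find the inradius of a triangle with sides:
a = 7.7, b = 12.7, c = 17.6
r = Area/s where s is the semi-perimeter.
s = (7.7 + 12.7 + 17.6)/2 = 38/2 = 19
Area = √(s(s−a)(s−b)(s−c)) = √(19·11.3·6.3·1.4) ≈ √1893.65 ≈ 43.5161
r ≈ 43.5161/19 ≈ 2.29032

r = 2.29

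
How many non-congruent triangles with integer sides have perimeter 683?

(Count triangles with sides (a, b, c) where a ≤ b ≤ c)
Let a ≤ b ≤ c with a + b + c = 683. The only binding inequality is a + b > c, i.e. 683 − c > c, so c < 683/2; and c ≥ 683/3 since c is the largest side.
So 228 ≤ c ≤ 341. For each c, b runs from ⌈(683 − c)/2⌉ up to c (then a = 683 − b − c satisfies 1 ≤ a ≤ b automatically), giving c − ⌈(683 − c)/2⌉ + 1 choices.
Summing over c: 1 + 3 + 4 + 6 + … + 169 + 171  (114 terms, c = 228, …, 341) = 9804
Check (closed form: nearest integer to p²/48 for even p, (p+3)²/48 for odd p): (683+3)²/48 = 686²/48 = 470596/48 ≈ 9804.08 → 9804

9804 triangles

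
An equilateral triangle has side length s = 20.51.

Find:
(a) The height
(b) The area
(a) The height splits the triangle into two 30-60-90 halves: h = s·√3/2 = 20.51·1.73205/2 ≈ 35.5244/2 ≈ 17.7622
(b) Area = (√3/4)·s² = (√3/4)·20.51² = (√3/4)·420.6601 ≈ 0.433013·420.6601 ≈ 182.151

Height = 17.76, Area = 182.2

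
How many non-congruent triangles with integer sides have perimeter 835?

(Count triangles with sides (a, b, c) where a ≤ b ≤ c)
Let a ≤ b ≤ c with a + b + c = 835. The only binding inequality is a + b > c, i.e. 835 − c > c, so c < 835/2; and c ≥ 835/3 since c is the largest side.
So 279 ≤ c ≤ 417. For each c, b runs from ⌈(835 − c)/2⌉ up to c (then a = 835 − b − c satisfies 1 ≤ a ≤ b automatically), giving c − ⌈(835 − c)/2⌉ + 1 choices.
Summing over c: 2 + 3 + 5 + 6 + … + 207 + 209  (139 terms, c = 279, …, 417) = 14630
Check (closed form: nearest integer to p²/48 for even p, (p+3)²/48 for odd p): (835+3)²/48 = 838²/48 = 702244/48 ≈ 14630.08 → 14630

14630 triangles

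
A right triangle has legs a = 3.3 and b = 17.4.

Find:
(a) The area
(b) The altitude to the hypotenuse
(a) The legs are perpendicular, so Area = ½·a·b = ½·3.3·17.4 = ½·57.42 = 28.71
(b) Hypotenuse c = √(a² + b²) = √(10.89 + 302.76) = √313.65 ≈ 17.7102
    Area = ½·c·h_c  ⇒  h_c = 2·Area/c = 57.42/17.7102 ≈ 3.24221

Area = 28.71, h_c = 3.242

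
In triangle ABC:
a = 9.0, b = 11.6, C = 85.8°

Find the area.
Two sides and the included angle (SAS): A = ½·a·b·sin(C) = ½·9.0·11.6·sin(85.8°)
sin(85.8°) ≈ 0.997314
A ≈ ½·104.4·0.997314 = 52.2·0.997314 ≈ 52.0598

Area = 52.06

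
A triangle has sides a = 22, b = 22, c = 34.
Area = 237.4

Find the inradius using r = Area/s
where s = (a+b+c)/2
s = (22 + 22 + 34)/2 = 78/2 = 39
r = Area/s = 237.4/39 ≈ 6.08718

r = 6.087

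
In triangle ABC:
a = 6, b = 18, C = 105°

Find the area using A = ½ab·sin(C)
A = ½·a·b·sin(C) = ½·6·18·sin(105°)
sin(105°) ≈ 0.965926
A ≈ ½·108·0.965926 = 54·0.965926 ≈ 52.16

Area = 52.16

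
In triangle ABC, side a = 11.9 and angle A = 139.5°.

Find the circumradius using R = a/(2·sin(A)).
R = a/(2·sin(A)) = 11.9/(2·sin(139.5°))
sin(139.5°) ≈ 0.649448
R ≈ 11.9/(2·0.649448) = 11.9/1.2989 ≈ 9.16163

R = 9.162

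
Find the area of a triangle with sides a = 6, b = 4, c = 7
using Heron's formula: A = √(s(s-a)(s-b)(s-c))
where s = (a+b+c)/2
s = (6 + 4 + 7)/2 = 17/2 = 8.5
s − a = 2.5, s − b = 4.5, s − c = 1.5
s(s−a)(s−b)(s−c) = 8.5·2.5·4.5·1.5 = 143.4375
Area = √143.4375 ≈ 11.9765

s = 8.5, Area = 11.98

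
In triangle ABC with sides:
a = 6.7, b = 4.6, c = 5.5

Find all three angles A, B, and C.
Law of cosines for each angle (a² = 44.89, b² = 21.16, c² = 30.25):
cos(A) = (b² + c² − a²)/(2bc) = (21.16 + 30.25 − 44.89)/(2·4.6·5.5) = 6.52/50.6 ≈ 0.128854  ⇒  A ≈ 82.5966°
cos(B) = (a² + c² − b²)/(2ac) = (44.89 + 30.25 − 21.16)/(2·6.7·5.5) = 53.98/73.7 ≈ 0.732429  ⇒  B ≈ 42.9096°
cos(C) = (a² + b² − c²)/(2ab) = (44.89 + 21.16 − 30.25)/(2·6.7·4.6) = 35.8/61.64 ≈ 0.580792  ⇒  C ≈ 54.4938°
Check: A + B + C ≈ 180°

A = 82.6°, B = 42.91°, C = 54.49°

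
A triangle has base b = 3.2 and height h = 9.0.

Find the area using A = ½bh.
A = ½·b·h = ½·3.2·9.0 = ½·28.8 = 14.4

Area = 14.4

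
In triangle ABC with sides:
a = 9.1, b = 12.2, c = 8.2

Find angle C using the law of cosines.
c² = a² + b² − 2ab·cos(C)  ⇒  cos(C) = (a² + b² − c²)/(2ab)
cos(C) = (9.1² + 12.2² − 8.2²)/(2·9.1·12.2) = (82.81 + 148.84 − 67.24)/222.04 = 164.41/222.04 ≈ 0.740452
C = arccos(0.740452) ≈ 42.2301°

C = 42.23°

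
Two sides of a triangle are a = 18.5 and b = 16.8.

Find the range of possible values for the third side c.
Triangle inequality: |a − b| < c < a + b
|a − b| = |18.5 − 16.8| = 1.7
a + b = 18.5 + 16.8 = 35.3

1.7 < c < 35.3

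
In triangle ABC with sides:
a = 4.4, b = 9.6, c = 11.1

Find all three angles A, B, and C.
Law of cosines for each angle (a² = 19.36, b² = 92.16, c² = 123.21):
cos(A) = (b² + c² − a²)/(2bc) = (92.16 + 123.21 − 19.36)/(2·9.6·11.1) = 196.01/213.12 ≈ 0.919717  ⇒  A ≈ 23.1153°
cos(B) = (a² + c² − b²)/(2ac) = (19.36 + 123.21 − 92.16)/(2·4.4·11.1) = 50.41/97.68 ≈ 0.516073  ⇒  B ≈ 58.9308°
cos(C) = (a² + b² − c²)/(2ab) = (19.36 + 92.16 − 123.21)/(2·4.4·9.6) = -11.69/84.48 ≈ -0.138376  ⇒  C ≈ 97.9539°
Check: A + B + C ≈ 180°

A = 23.12°, B = 58.93°, C = 97.95°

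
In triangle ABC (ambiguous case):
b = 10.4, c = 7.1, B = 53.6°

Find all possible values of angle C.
b/sin(B) = c/sin(C)  ⇒  sin(C) = c·sin(B)/b = 7.1·sin(53.6°)/10.4
sin(53.6°) ≈ 0.804894
sin(C) ≈ 7.1·0.804894/10.4 ≈ 5.71475/10.4 ≈ 0.549495
Candidate 1: C₁ = arcsin(0.549495) ≈ 33.3324°  →  A = 180° − 53.6° − 33.3324° ≈ 93.0676° > 0, valid
Candidate 2: C₂ = 180° − C₁ ≈ 146.668°  →  A = 180° − 53.6° − 146.668° ≈ -20.2676° ≤ 0, not a valid triangle

C = 33.33° (one solution)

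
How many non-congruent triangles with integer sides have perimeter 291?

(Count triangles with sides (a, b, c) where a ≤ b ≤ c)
Let a ≤ b ≤ c with a + b + c = 291. The only binding inequality is a + b > c, i.e. 291 − c > c, so c < 291/2; and c ≥ 291/3 since c is the largest side.
So 97 ≤ c ≤ 145. For each c, b runs from ⌈(291 − c)/2⌉ up to c (then a = 291 − b − c satisfies 1 ≤ a ≤ b automatically), giving c − ⌈(291 − c)/2⌉ + 1 choices.
Summing over c: 1 + 2 + 4 + 5 + … + 71 + 73  (49 terms, c = 97, …, 145) = 1801
Check (closed form: nearest integer to p²/48 for even p, (p+3)²/48 for odd p): (291+3)²/48 = 294²/48 = 86436/48 ≈ 1800.75 → 1801

1801 triangles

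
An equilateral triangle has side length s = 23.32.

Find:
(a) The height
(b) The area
(a) The height splits the triangle into two 30-60-90 halves: h = s·√3/2 = 23.32·1.73205/2 ≈ 40.3914/2 ≈ 20.1957
(b) Area = (√3/4)·s² = (√3/4)·23.32² = (√3/4)·543.8224 ≈ 0.433013·543.8224 ≈ 235.482

Height = 20.2, Area = 235.5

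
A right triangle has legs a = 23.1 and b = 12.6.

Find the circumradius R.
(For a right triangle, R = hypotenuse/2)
Hypotenuse c = √(a² + b²) = √(533.61 + 158.76) = √692.37 ≈ 26.3129
R = c/2 ≈ 26.3129/2 ≈ 13.1565

R = 13.16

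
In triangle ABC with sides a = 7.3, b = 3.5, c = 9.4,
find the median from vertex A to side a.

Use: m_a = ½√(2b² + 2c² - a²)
m_a = ½√(2·3.5² + 2·9.4² − 7.3²) = ½√(2·12.25 + 2·88.36 − 53.29) = ½√(24.5 + 176.72 − 53.29) = ½√147.93
√147.93 ≈ 12.1626, so m_a ≈ 6.08132

m_a = 6.081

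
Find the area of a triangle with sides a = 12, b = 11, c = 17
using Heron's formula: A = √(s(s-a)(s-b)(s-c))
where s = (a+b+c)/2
s = (12 + 11 + 17)/2 = 40/2 = 20
s − a = 8, s − b = 9, s − c = 3
s(s−a)(s−b)(s−c) = 20·8·9·3 = 4320
Area = √4320 ≈ 65.7267

s = 20.0, Area = 65.73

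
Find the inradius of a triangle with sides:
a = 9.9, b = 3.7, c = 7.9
r = Area/s where s is the semi-perimeter.
s = (9.9 + 3.7 + 7.9)/2 = 21.5/2 = 10.75
Area = √(s(s−a)(s−b)(s−c)) = √(10.75·0.85·7.05·2.85) ≈ √183.595 ≈ 13.5497
r ≈ 13.5497/10.75 ≈ 1.26044

r = 1.26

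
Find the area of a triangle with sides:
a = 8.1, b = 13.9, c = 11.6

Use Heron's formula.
s = (8.1 + 13.9 + 11.6)/2 = 33.6/2 = 16.8
s − a = 8.7, s − b = 2.9, s − c = 5.2
s(s−a)(s−b)(s−c) = 16.8·8.7·2.9·5.2 ≈ 2204.09
Area = √2204.09 ≈ 46.9478

Area = 46.95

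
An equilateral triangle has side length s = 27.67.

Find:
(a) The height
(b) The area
(a) The height splits the triangle into two 30-60-90 halves: h = s·√3/2 = 27.67·1.73205/2 ≈ 47.9258/2 ≈ 23.9629
(b) Area = (√3/4)·s² = (√3/4)·27.67² = (√3/4)·765.6289 ≈ 0.433013·765.6289 ≈ 331.527

Height = 23.96, Area = 331.5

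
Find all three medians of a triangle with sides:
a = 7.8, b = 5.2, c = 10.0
Median formula: m_a = ½√(2b² + 2c² − a²) (and cyclically). a² = 60.84, b² = 27.04, c² = 100.
m_a = ½√(2·27.04 + 2·100 − 60.84) = ½√193.24 ≈ ½·13.9011 ≈ 6.95054
m_b = ½√(2·60.84 + 2·100 − 27.04) = ½√294.64 ≈ ½·17.1651 ≈ 8.58254
m_c = ½√(2·60.84 + 2·27.04 − 100) = ½√75.76 ≈ ½·8.70402 ≈ 4.35201

m_a = 6.951, m_b = 8.583, m_c = 4.352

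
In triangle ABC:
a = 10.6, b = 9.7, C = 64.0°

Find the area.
Two sides and the included angle (SAS): A = ½·a·b·sin(C) = ½·10.6·9.7·sin(64.0°)
sin(64.0°) ≈ 0.898794
A ≈ ½·102.82·0.898794 = 51.41·0.898794 ≈ 46.207

Area = 46.21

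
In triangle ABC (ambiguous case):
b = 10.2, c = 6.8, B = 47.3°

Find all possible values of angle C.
b/sin(B) = c/sin(C)  ⇒  sin(C) = c·sin(B)/b = 6.8·sin(47.3°)/10.2
sin(47.3°) ≈ 0.734915
sin(C) ≈ 6.8·0.734915/10.2 ≈ 4.99742/10.2 ≈ 0.489943
Candidate 1: C₁ = arcsin(0.489943) ≈ 29.3368°  →  A = 180° − 47.3° − 29.3368° ≈ 103.363° > 0, valid
Candidate 2: C₂ = 180° − C₁ ≈ 150.663°  →  A = 180° − 47.3° − 150.663° ≈ -17.9632° ≤ 0, not a valid triangle

C = 29.34° (one solution)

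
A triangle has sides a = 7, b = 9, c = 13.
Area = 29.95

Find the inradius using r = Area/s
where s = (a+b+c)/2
s = (7 + 9 + 13)/2 = 29/2 = 14.5
r = Area/s = 29.95/14.5 ≈ 2.06552

r = 2.066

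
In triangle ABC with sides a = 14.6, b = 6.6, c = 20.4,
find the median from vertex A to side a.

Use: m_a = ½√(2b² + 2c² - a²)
m_a = ½√(2·6.6² + 2·20.4² − 14.6²) = ½√(2·43.56 + 2·416.16 − 213.16) = ½√(87.12 + 832.32 − 213.16) = ½√706.28
√706.28 ≈ 26.5759, so m_a ≈ 13.288

m_a = 13.29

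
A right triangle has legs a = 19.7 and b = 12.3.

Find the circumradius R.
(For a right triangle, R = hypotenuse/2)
Hypotenuse c = √(a² + b²) = √(388.09 + 151.29) = √539.38 ≈ 23.2246
R = c/2 ≈ 23.2246/2 ≈ 11.6123

R = 11.61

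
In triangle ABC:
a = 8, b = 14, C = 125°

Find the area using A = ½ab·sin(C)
A = ½·a·b·sin(C) = ½·8·14·sin(125°)
sin(125°) ≈ 0.819152
A ≈ ½·112·0.819152 = 56·0.819152 ≈ 45.8725

Area = 45.87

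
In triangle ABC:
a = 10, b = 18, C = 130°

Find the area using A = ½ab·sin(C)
A = ½·a·b·sin(C) = ½·10·18·sin(130°)
sin(130°) ≈ 0.766044
A ≈ ½·180·0.766044 = 90·0.766044 ≈ 68.944

Area = 68.94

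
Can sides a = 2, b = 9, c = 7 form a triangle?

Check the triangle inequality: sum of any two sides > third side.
a + b vs c: 2 + 9 = 11 > 7  ✓
a + c vs b: 2 + 7 = 9 ≤ 9  ✗
b + c vs a: 9 + 7 = 16 > 2  ✓

No: 2 + 7 = 9 is not > 9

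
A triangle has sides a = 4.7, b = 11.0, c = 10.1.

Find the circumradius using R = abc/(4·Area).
First find the area with Heron's formula.
s = (4.7 + 11.0 + 10.1)/2 = 12.9
Area = √(s(s−a)(s−b)(s−c)) = √(12.9·8.2·1.9·2.8) ≈ √562.75 ≈ 23.7223
abc = 4.7·11.0·10.1 = 522.17
R = abc/(4·Area) ≈ 522.17/(4·23.7223) = 522.17/94.8894 ≈ 5.50293

R = 5.503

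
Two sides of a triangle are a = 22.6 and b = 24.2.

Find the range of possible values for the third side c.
Triangle inequality: |a − b| < c < a + b
|a − b| = |22.6 − 24.2| = 1.6
a + b = 22.6 + 24.2 = 46.8

1.6 < c < 46.8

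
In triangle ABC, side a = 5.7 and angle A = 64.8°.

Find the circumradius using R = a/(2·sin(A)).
R = a/(2·sin(A)) = 5.7/(2·sin(64.8°))
sin(64.8°) ≈ 0.904827
R ≈ 5.7/(2·0.904827) = 5.7/1.80965 ≈ 3.14977

R = 3.15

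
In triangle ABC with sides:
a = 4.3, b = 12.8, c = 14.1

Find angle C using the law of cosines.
c² = a² + b² − 2ab·cos(C)  ⇒  cos(C) = (a² + b² − c²)/(2ab)
cos(C) = (4.3² + 12.8² − 14.1²)/(2·4.3·12.8) = (18.49 + 163.84 − 198.81)/110.08 = -16.48/110.08 ≈ -0.149709
C = arccos(-0.149709) ≈ 98.6101°

C = 98.61°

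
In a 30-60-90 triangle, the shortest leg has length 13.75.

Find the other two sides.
In a 30-60-90 triangle the sides are in ratio 1 : √3 : 2 (short leg : long leg : hypotenuse).
Long leg = 13.75·√3 ≈ 13.75·1.73205 ≈ 23.8157
Hypotenuse = 2·13.75 = 27.5

Long leg = 13.75√3 = 23.82, Hypotenuse = 27.5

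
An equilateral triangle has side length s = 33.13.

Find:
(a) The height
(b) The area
(a) The height splits the triangle into two 30-60-90 halves: h = s·√3/2 = 33.13·1.73205/2 ≈ 57.3828/2 ≈ 28.6914
(b) Area = (√3/4)·s² = (√3/4)·33.13² = (√3/4)·1097.5969 ≈ 0.433013·1097.5969 ≈ 475.273

Height = 28.69, Area = 475.3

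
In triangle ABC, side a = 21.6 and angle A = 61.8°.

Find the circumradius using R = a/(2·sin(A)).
R = a/(2·sin(A)) = 21.6/(2·sin(61.8°))
sin(61.8°) ≈ 0.881303
R ≈ 21.6/(2·0.881303) = 21.6/1.76261 ≈ 12.2546

R = 12.25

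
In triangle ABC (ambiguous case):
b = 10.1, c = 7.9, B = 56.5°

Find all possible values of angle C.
b/sin(B) = c/sin(C)  ⇒  sin(C) = c·sin(B)/b = 7.9·sin(56.5°)/10.1
sin(56.5°) ≈ 0.833886
sin(C) ≈ 7.9·0.833886/10.1 ≈ 6.5877/10.1 ≈ 0.652247
Candidate 1: C₁ = arcsin(0.652247) ≈ 40.7113°  →  A = 180° − 56.5° − 40.7113° ≈ 82.7887° > 0, valid
Candidate 2: C₂ = 180° − C₁ ≈ 139.289°  →  A = 180° − 56.5° − 139.289° ≈ -15.7887° ≤ 0, not a valid triangle

C = 40.71° (one solution)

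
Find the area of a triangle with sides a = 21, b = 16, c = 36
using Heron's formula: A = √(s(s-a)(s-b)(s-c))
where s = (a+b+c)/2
s = (21 + 16 + 36)/2 = 73/2 = 36.5
s − a = 15.5, s − b = 20.5, s − c = 0.5
s(s−a)(s−b)(s−c) = 36.5·15.5·20.5·0.5 = 5798.9375
Area = √5798.9375 ≈ 76.1508

s = 36.5, Area = 76.15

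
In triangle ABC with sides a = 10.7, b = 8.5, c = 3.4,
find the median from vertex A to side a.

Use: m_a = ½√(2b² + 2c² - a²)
m_a = ½√(2·8.5² + 2·3.4² − 10.7²) = ½√(2·72.25 + 2·11.56 − 114.49) = ½√(144.5 + 23.12 − 114.49) = ½√53.13
√53.13 ≈ 7.28903, so m_a ≈ 3.64452

m_a = 3.645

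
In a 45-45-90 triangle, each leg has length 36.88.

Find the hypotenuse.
In a 45-45-90 triangle the sides are in ratio 1 : 1 : √2, so hypotenuse = leg·√2.
Hypotenuse = 36.88·√2 ≈ 36.88·1.41421 ≈ 52.1562

Hypotenuse = 36.88√2 = 52.16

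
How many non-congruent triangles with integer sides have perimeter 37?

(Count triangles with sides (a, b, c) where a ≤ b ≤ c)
Let a ≤ b ≤ c with a + b + c = 37. The only binding inequality is a + b > c, i.e. 37 − c > c, so c < 37/2; and c ≥ 37/3 since c is the largest side.
So 13 ≤ c ≤ 18. For each c, b runs from ⌈(37 − c)/2⌉ up to c (then a = 37 − b − c satisfies 1 ≤ a ≤ b automatically), giving c − ⌈(37 − c)/2⌉ + 1 choices.
Summing over c: 2 + 3 + 5 + 6 + 8 + 9 = 33
Check (closed form: nearest integer to p²/48 for even p, (p+3)²/48 for odd p): (37+3)²/48 = 40²/48 = 1600/48 ≈ 33.33 → 33

33 triangles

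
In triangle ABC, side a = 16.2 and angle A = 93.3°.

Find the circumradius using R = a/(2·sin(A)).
R = a/(2·sin(A)) = 16.2/(2·sin(93.3°))
sin(93.3°) ≈ 0.998342
R ≈ 16.2/(2·0.998342) = 16.2/1.99668 ≈ 8.11345

R = 8.113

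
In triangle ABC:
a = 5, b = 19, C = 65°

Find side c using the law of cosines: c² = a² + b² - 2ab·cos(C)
c² = 5² + 19² − 2·5·19·cos(65°)
cos(65°) ≈ 0.422618
c² ≈ 25 + 361 − 190·(0.422618) ≈ 386 − 80.2975 ≈ 305.703
c ≈ √305.703 ≈ 17.4844

c = 17.48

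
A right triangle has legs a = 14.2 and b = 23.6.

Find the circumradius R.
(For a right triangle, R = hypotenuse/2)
Hypotenuse c = √(a² + b²) = √(201.64 + 556.96) = √758.6 ≈ 27.5427
R = c/2 ≈ 27.5427/2 ≈ 13.7713

R = 13.77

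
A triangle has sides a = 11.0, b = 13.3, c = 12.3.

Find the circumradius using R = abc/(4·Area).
First find the area with Heron's formula.
s = (11.0 + 13.3 + 12.3)/2 = 18.3
Area = √(s(s−a)(s−b)(s−c)) = √(18.3·7.3·5·6) ≈ √4007.7 ≈ 63.3064
abc = 11.0·13.3·12.3 = 1799.49
R = abc/(4·Area) ≈ 1799.49/(4·63.3064) = 1799.49/253.226 ≈ 7.10627

R = 7.106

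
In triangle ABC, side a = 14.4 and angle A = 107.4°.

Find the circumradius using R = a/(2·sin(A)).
R = a/(2·sin(A)) = 14.4/(2·sin(107.4°))
sin(107.4°) ≈ 0.95424
R ≈ 14.4/(2·0.95424) = 14.4/1.90848 ≈ 7.54527

R = 7.545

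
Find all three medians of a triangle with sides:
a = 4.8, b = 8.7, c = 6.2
Median formula: m_a = ½√(2b² + 2c² − a²) (and cyclically). a² = 23.04, b² = 75.69, c² = 38.44.
m_a = ½√(2·75.69 + 2·38.44 − 23.04) = ½√205.22 ≈ ½·14.3255 ≈ 7.16275
m_b = ½√(2·23.04 + 2·38.44 − 75.69) = ½√47.27 ≈ ½·6.87532 ≈ 3.43766
m_c = ½√(2·23.04 + 2·75.69 − 38.44) = ½√159.02 ≈ ½·12.6103 ≈ 6.30516

m_a = 7.163, m_b = 3.438, m_c = 6.305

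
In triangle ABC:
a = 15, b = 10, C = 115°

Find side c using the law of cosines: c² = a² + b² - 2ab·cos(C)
c² = 15² + 10² − 2·15·10·cos(115°)
cos(115°) ≈ -0.422618
c² ≈ 225 + 100 − 300·(-0.422618) ≈ 325 + 126.785 ≈ 451.785
c ≈ √451.785 ≈ 21.2552

c = 21.26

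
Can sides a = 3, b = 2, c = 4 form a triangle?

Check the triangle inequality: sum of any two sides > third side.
a + b vs c: 3 + 2 = 5 > 4  ✓
a + c vs b: 3 + 4 = 7 > 2  ✓
b + c vs a: 2 + 4 = 6 > 3  ✓

Yes, triangle inequality satisfied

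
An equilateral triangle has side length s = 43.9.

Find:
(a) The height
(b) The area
(a) The height splits the triangle into two 30-60-90 halves: h = s·√3/2 = 43.9·1.73205/2 ≈ 76.037/2 ≈ 38.0185
(b) Area = (√3/4)·s² = (√3/4)·43.9² = (√3/4)·1927.21 ≈ 0.433013·1927.21 ≈ 834.506

Height = 38.02, Area = 834.5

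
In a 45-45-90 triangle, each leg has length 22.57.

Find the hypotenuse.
In a 45-45-90 triangle the sides are in ratio 1 : 1 : √2, so hypotenuse = leg·√2.
Hypotenuse = 22.57·√2 ≈ 22.57·1.41421 ≈ 31.9188

Hypotenuse = 22.57√2 = 31.92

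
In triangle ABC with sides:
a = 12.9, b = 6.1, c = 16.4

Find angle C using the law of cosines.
c² = a² + b² − 2ab·cos(C)  ⇒  cos(C) = (a² + b² − c²)/(2ab)
cos(C) = (12.9² + 6.1² − 16.4²)/(2·12.9·6.1) = (166.41 + 37.21 − 268.96)/157.38 = -65.34/157.38 ≈ -0.415173
C = arccos(-0.415173) ≈ 114.53°

C = 114.5°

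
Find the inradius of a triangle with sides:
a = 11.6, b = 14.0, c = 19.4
r = Area/s where s is the semi-perimeter.
s = (11.6 + 14.0 + 19.4)/2 = 45/2 = 22.5
Area = √(s(s−a)(s−b)(s−c)) = √(22.5·10.9·8.5·3.1) ≈ √6462.34 ≈ 80.3887
r ≈ 80.3887/22.5 ≈ 3.57283

r = 3.573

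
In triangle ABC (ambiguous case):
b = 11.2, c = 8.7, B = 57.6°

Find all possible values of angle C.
b/sin(B) = c/sin(C)  ⇒  sin(C) = c·sin(B)/b = 8.7·sin(57.6°)/11.2
sin(57.6°) ≈ 0.844328
sin(C) ≈ 8.7·0.844328/11.2 ≈ 7.34565/11.2 ≈ 0.655862
Candidate 1: C₁ = arcsin(0.655862) ≈ 40.985°  →  A = 180° − 57.6° − 40.985° ≈ 81.415° > 0, valid
Candidate 2: C₂ = 180° − C₁ ≈ 139.015°  →  A = 180° − 57.6° − 139.015° ≈ -16.615° ≤ 0, not a valid triangle

C = 40.99° (one solution)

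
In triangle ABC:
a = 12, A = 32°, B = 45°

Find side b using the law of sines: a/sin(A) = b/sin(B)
a/sin(A) = b/sin(B)  ⇒  b = a·sin(B)/sin(A) = 12·sin(45°)/sin(32°)
sin(45°) ≈ 0.707107, sin(32°) ≈ 0.529919
b ≈ 12·0.707107/0.529919 ≈ 8.48528/0.529919 ≈ 16.0124

b = 16.01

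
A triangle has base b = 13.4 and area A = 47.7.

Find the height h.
A = ½·b·h  ⇒  h = 2A/b = 2·47.7/13.4 = 95.4/13.4 ≈ 7.1194

h = 7.119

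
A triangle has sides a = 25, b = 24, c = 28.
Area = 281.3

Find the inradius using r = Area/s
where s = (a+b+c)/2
s = (25 + 24 + 28)/2 = 77/2 = 38.5
r = Area/s = 281.3/38.5 ≈ 7.30649

r = 7.306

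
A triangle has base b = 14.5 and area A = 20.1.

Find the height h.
A = ½·b·h  ⇒  h = 2A/b = 2·20.1/14.5 = 40.2/14.5 ≈ 2.77241

h = 2.772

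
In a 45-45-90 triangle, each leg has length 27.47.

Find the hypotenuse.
In a 45-45-90 triangle the sides are in ratio 1 : 1 : √2, so hypotenuse = leg·√2.
Hypotenuse = 27.47·√2 ≈ 27.47·1.41421 ≈ 38.8484

Hypotenuse = 27.47√2 = 38.85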